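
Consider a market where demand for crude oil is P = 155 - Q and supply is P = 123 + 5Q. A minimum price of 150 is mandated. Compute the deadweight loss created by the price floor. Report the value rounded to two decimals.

Free-market equilibrium: 155 - Q = 123 + 5Q gives Q* = 5.3333, P* = 149.6667.
At the floor price 150, quantity demanded is (155 - 150)/1 = 5; demand is the short side, so Q = 5 trades at P = 150.
The lost-trades triangle has base Q* - 5 = 0.3333 and height equal to the gap between the curves at Q = 5, which is 150 - 148 = 2. DWL = (1/2)(0.3333)(2) = 0.3333.

0.33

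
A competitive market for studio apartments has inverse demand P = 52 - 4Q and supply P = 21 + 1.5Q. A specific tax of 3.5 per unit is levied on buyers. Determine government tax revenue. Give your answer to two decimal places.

17.50

Pre-tax equilibrium: 52 - 4Q = 21 + 1.5Q gives Q* = 5.6364, P* = 29.4545.
A tax on buyers shifts demand down by 3.5: (52 - 3.5) - 4Q = 21 + 1.5Q, so Q_t = 5. Buyers pay P_b = 32; sellers receive P_s = P_b - 3.5 = 28.5.
Tax revenue = t x Q_t = 3.5 x 5 = 17.5.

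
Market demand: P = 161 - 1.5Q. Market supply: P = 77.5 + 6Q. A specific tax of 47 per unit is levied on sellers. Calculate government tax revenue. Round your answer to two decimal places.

Without the tax, 161 - 1.5Q = 77.5 + 6Q so Q* = 11.1333 and P* = 144.3.
A tax on sellers shifts supply up by 47: 161 - 1.5Q = 77.5 + 6Q + 47, so Q_t = 4.8667. Buyers pay P_b = 153.7; sellers receive P_s = P_b - 47 = 106.7.
Revenue is the tax times quantity traded: 47 x 4.8667 = 228.7333.

228.73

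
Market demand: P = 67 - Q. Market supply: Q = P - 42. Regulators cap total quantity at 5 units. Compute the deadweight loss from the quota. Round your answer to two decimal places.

56.25

Rewriting supply in inverse form: P = 42 + Q.
Unrestricted equilibrium: Q* = (67 - 42)/(1 + 1) = 12.5.
At Q = 5 the demand price is 67 - (5) = 62 and the supply price is 42 + (5) = 47.
DWL = (1/2)(gap between curves at 5) x (Q* - 5) = (1/2)(15)(7.5) = 56.25.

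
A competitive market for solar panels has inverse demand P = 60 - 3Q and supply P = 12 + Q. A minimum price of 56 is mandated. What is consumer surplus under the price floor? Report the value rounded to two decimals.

Without the control, 60 - 3Q = 12 + Q so Q* = 12 and P* = 24.
At P = 56, buyers demand (60 - 56)/3 = 1.3333 while sellers would supply more, so the quantity traded is 1.3333 at price 56.
CS is the triangle under demand above 56: (1/2)(1.3333)(60 - 56) = 2.6667.

2.67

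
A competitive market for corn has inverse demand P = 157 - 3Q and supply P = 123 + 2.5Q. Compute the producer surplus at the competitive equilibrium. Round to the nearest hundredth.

47.77

Set 157 - 3Q = 123 + 2.5Q, which gives 34 = 5.5Q, so Q* = 6.1818 and P* = 157 - 3(6.1818) = 138.4545.
The supply curve's price intercept is 123, so PS = (1/2)(Q*)(P* - 123) = (1/2)(6.1818)(15.4545) = 47.7686.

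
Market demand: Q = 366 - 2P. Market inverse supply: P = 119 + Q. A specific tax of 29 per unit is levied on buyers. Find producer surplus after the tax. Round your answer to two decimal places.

Rewriting demand in inverse form: P = 183 - 0.5Q.
Without the tax, 183 - 0.5Q = 119 + Q so Q* = 42.6667 and P* = 161.6667.
A tax on buyers shifts demand down by 29: (183 - 29) - 0.5Q = 119 + Q, so Q_t = 23.3333. Buyers pay P_b = 171.3333; sellers receive P_s = P_b - 29 = 142.3333.
PS = (1/2)(Q_t)(P_s - 119) = (1/2)(23.3333)(23.3333) = 272.2222.

272.22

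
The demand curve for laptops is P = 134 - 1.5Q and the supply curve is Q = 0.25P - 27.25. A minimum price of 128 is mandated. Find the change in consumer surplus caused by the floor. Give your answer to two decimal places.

-3.50

Rewriting supply in inverse form: P = 109 + 4Q.
Free-market equilibrium: 134 - 1.5Q = 109 + 4Q gives Q* = 4.5455, P* = 127.1818.
At P = 128, buyers demand (134 - 128)/1.5 = 4 while sellers would supply more, so the quantity traded is 4 at price 128.
CS goes from (1/2)(4.5455)(6.8182) = 15.4959 to 12 (computed as (134 - 128)(4) - (1/2)(1.5)(4)^2), a change of -3.4959.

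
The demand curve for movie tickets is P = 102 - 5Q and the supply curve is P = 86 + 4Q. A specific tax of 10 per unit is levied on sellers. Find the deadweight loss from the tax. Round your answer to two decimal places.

5.56

Pre-tax equilibrium: 102 - 5Q = 86 + 4Q gives Q* = 1.7778, P* = 93.1111.
With the tax, sellers need 10 more per unit: 102 - 5Q = 86 + 4Q + 10, so Q_t = 0.6667. Buyers pay P_b = 98.6667; sellers receive P_s = P_b - 10 = 88.6667.
Deadweight loss is the triangle between the curves from Q_t to Q*: (1/2)(1.7778 - 0.6667)(10) = 5.5556.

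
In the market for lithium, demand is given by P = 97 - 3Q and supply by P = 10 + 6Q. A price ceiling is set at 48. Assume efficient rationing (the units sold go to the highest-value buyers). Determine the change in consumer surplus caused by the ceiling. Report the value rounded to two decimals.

110.00

Free-market equilibrium: 97 - 3Q = 10 + 6Q gives Q* = 9.6667, P* = 68.
At P = 48, sellers supply (48 - 10)/6 = 6.3333 while buyers want more, so the quantity traded is 6.3333 at price 48.
CS goes from (1/2)(9.6667)(29) = 140.1667 to 250.1667 (computed as (97 - 48)(6.3333) - (1/2)(3)(6.3333)^2), a change of 110.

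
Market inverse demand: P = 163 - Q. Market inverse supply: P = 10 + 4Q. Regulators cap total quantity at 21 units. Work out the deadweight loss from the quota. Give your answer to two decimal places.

Unrestricted equilibrium: Q* = (163 - 10)/(1 + 4) = 30.6.
At Q = 21 the demand price is 163 - (21) = 142 and the supply price is 10 + 4(21) = 94.
Deadweight loss is the triangle between the curves from 21 to 30.6: (1/2)(142 - 94)(30.6 - 21) = 230.4.

230.40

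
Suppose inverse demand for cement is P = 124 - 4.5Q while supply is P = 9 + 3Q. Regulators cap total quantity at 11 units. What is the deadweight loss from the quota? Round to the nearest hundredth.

Without the quota, 124 - 4.5Q = 9 + 3Q gives Q* = 15.3333.
At Q = 11 the demand price is 124 - 4.5(11) = 74.5 and the supply price is 9 + 3(11) = 42.
DWL = (1/2)(gap between curves at 11) x (Q* - 11) = (1/2)(32.5)(4.3333) = 70.4167.

70.42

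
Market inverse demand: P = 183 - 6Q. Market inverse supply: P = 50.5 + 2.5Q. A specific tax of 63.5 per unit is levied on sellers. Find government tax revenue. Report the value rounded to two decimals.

515.47

Without the tax, 183 - 6Q = 50.5 + 2.5Q so Q* = 15.5882 and P* = 89.4706.
A tax on sellers shifts supply up by 63.5: 183 - 6Q = 50.5 + 2.5Q + 63.5, so Q_t = 8.1176. Buyers pay P_b = 134.2941; sellers receive P_s = P_b - 63.5 = 70.7941.
Revenue is the tax times quantity traded: 63.5 x 8.1176 = 515.4706.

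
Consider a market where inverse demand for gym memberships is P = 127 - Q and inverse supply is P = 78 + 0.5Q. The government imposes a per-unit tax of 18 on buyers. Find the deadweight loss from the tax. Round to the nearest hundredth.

Without the tax, 127 - Q = 78 + 0.5Q so Q* = 32.6667 and P* = 94.3333.
A tax on buyers shifts demand down by 18: (127 - 18) - Q = 78 + 0.5Q, so Q_t = 20.6667. Buyers pay P_b = 106.3333; sellers receive P_s = P_b - 18 = 88.3333.
The welfare triangle lost has base Q* - Q_t = 12 and height t = 18, so DWL = (1/2)(12)(18) = 108.

108.00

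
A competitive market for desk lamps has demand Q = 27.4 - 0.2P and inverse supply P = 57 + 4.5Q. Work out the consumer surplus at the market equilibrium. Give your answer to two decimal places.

177.29

Rewriting demand in inverse form: P = 137 - 5Q.
Set 137 - 5Q = 57 + 4.5Q, which gives 80 = 9.5Q, so Q* = 8.4211 and P* = 137 - 5(8.4211) = 94.8947.
CS is the area between the demand curve and P* from 0 to Q*: (1/2)(8.4211)(42.1053) = 177.2853.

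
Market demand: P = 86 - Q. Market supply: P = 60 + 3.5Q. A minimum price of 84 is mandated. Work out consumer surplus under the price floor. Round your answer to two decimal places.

Free-market equilibrium: 86 - Q = 60 + 3.5Q gives Q* = 5.7778, P* = 80.2222.
At the floor price 84, quantity demanded is (86 - 84)/1 = 2; demand is the short side, so Q = 2 trades at P = 84.
CS is the triangle under demand above 84: (1/2)(2)(86 - 84) = 2.

2.00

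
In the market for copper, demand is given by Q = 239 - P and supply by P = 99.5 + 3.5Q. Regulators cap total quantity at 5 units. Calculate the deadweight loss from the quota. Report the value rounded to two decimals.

Rewriting demand in inverse form: P = 239 - Q.
Unrestricted equilibrium: Q* = (239 - 99.5)/(1 + 3.5) = 31.
At Q = 5 the demand price is 239 - (5) = 234 and the supply price is 99.5 + 3.5(5) = 117.
Deadweight loss is the triangle between the curves from 5 to 31: (1/2)(234 - 117)(31 - 5) = 1521.

1521.00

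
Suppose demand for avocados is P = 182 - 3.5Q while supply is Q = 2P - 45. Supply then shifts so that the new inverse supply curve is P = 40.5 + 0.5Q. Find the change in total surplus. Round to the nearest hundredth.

-677.25

Rewriting supply in inverse form: P = 22.5 + 0.5Q.
Initial equilibrium: Q_0 = 39.875, P_0 = 42.4375; CS_0 = (1/2)(39.875)(139.5625) = 2782.5273, PS_0 = (1/2)(39.875)(19.9375) = 397.5039.
New equilibrium: 182 - 3.5Q = 40.5 + 0.5Q gives Q_1 = 35.375, P_1 = 58.1875; CS_1 = 2189.9336, PS_1 = 312.8477.
Change in total surplus = (2189.9336 + 312.8477) - (2782.5273 + 397.5039) = -677.25.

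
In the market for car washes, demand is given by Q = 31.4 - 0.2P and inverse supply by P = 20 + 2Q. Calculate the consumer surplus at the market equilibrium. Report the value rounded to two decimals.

Rewriting demand in inverse form: P = 157 - 5Q.
Equilibrium: 157 - 5Q = 20 + 2Q, so Q* = 19.5714 and P* = 59.1429.
The demand choke price is 157, so CS = (1/2)(Q*)(157 - P*) = (1/2)(19.5714)(97.8571) = 957.602.

957.60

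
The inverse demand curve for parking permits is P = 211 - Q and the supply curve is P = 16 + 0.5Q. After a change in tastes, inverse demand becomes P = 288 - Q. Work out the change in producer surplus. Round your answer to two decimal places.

Initial equilibrium: Q_0 = 130, P_0 = 81; CS_0 = (1/2)(130)(130) = 8450, PS_0 = (1/2)(130)(65) = 4225.
New equilibrium: 288 - Q = 16 + 0.5Q gives Q_1 = 181.3333, P_1 = 106.6667; CS_1 = 16440.8889, PS_1 = 8220.4444.
Change in producer surplus = 8220.4444 - 4225 = 3995.4444.

3995.44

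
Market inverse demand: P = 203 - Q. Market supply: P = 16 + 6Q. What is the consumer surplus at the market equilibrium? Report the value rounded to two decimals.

Set 203 - Q = 16 + 6Q, which gives 187 = 7Q, so Q* = 26.7143 and P* = 203 - (26.7143) = 176.2857.
Consumer surplus is the triangle under demand above P*: (1/2)(26.7143)(203 - 176.2857) = (1/2)(26.7143)(26.7143) = 356.8265.

356.83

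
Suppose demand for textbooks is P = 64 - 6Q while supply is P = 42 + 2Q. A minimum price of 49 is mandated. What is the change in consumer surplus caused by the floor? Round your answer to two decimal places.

-3.94

Without the control, 64 - 6Q = 42 + 2Q so Q* = 2.75 and P* = 47.5.
At P = 49, buyers demand (64 - 49)/6 = 2.5 while sellers would supply more, so the quantity traded is 2.5 at price 49.
CS goes from (1/2)(2.75)(16.5) = 22.6875 to 18.75 (computed as (64 - 49)(2.5) - (1/2)(6)(2.5)^2), a change of -3.9375.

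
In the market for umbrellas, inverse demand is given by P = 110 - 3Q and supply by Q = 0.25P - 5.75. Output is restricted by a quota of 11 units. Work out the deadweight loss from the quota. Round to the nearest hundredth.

7.14

Rewriting supply in inverse form: P = 23 + 4Q.
Unrestricted equilibrium: Q* = (110 - 23)/(3 + 4) = 12.4286.
At Q = 11 the demand price is 110 - 3(11) = 77 and the supply price is 23 + 4(11) = 67.
DWL = (1/2)(gap between curves at 11) x (Q* - 11) = (1/2)(10)(1.4286) = 7.1429.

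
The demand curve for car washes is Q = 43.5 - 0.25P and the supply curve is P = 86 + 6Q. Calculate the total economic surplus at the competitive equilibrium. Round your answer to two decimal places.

Rewriting demand in inverse form: P = 174 - 4Q.
Set 174 - 4Q = 86 + 6Q, which gives 88 = 10Q, so Q* = 8.8 and P* = 174 - 4(8.8) = 138.8.
Total surplus is the full triangle between the curves from 0 to Q*: (1/2)(8.8)(174 - 86) = 387.2.

387.20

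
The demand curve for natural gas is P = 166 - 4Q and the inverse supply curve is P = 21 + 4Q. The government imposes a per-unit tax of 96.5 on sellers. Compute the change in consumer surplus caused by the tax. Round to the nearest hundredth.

Pre-tax equilibrium: 166 - 4Q = 21 + 4Q gives Q* = 18.125, P* = 93.5.
With the tax, sellers need 96.5 more per unit: 166 - 4Q = 21 + 4Q + 96.5, so Q_t = 6.0625. Buyers pay P_b = 141.75; sellers receive P_s = P_b - 96.5 = 45.25.
Consumers lose the trapezoid between P* and P_b out to Q_t plus the triangle from Q_t to Q*: change in CS = 73.5078 - 657.0312 = -583.5234.

-583.52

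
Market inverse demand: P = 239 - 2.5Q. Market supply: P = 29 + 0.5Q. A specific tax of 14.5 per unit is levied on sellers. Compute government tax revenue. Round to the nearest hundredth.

Without the tax, 239 - 2.5Q = 29 + 0.5Q so Q* = 70 and P* = 64.
With the tax, sellers need 14.5 more per unit: 239 - 2.5Q = 29 + 0.5Q + 14.5, so Q_t = 65.1667. Buyers pay P_b = 76.0833; sellers receive P_s = P_b - 14.5 = 61.5833.
Tax revenue = t x Q_t = 14.5 x 65.1667 = 944.9167.

944.92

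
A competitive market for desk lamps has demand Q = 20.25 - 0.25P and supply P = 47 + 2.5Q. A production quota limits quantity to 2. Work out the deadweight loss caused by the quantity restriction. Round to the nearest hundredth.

33.92

Rewriting demand in inverse form: P = 81 - 4Q.
Unrestricted equilibrium: Q* = (81 - 47)/(4 + 2.5) = 5.2308.
At Q = 2 the demand price is 81 - 4(2) = 73 and the supply price is 47 + 2.5(2) = 52.
Deadweight loss is the triangle between the curves from 2 to 5.2308: (1/2)(73 - 52)(5.2308 - 2) = 33.9231.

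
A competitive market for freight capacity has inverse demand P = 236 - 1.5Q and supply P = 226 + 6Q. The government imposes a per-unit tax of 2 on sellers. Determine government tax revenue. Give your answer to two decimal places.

Without the tax, 236 - 1.5Q = 226 + 6Q so Q* = 1.3333 and P* = 234.
A tax on sellers shifts supply up by 2: 236 - 1.5Q = 226 + 6Q + 2, so Q_t = 1.0667. Buyers pay P_b = 234.4; sellers receive P_s = P_b - 2 = 232.4.
Tax revenue = t x Q_t = 2 x 1.0667 = 2.1333.

2.13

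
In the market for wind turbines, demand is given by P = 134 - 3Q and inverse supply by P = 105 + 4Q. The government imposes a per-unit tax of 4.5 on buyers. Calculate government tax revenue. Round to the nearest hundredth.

15.75

Without the tax, 134 - 3Q = 105 + 4Q so Q* = 4.1429 and P* = 121.5714.
With the tax, buyers' net willingness to pay falls by 4.5: (134 - 4.5) - 3Q = 105 + 4Q, so Q_t = 3.5. Buyers pay P_b = 123.5; sellers receive P_s = P_b - 4.5 = 119.
Tax revenue = t x Q_t = 4.5 x 3.5 = 15.75.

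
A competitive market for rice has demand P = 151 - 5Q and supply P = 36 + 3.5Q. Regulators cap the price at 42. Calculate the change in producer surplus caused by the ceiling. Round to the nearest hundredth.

-315.19

Without the control, 151 - 5Q = 36 + 3.5Q so Q* = 13.5294 and P* = 83.3529.
At P = 42, sellers supply (42 - 36)/3.5 = 1.7143 while buyers want more, so the quantity traded is 1.7143 at price 42.
PS goes from (1/2)(13.5294)(47.3529) = 320.3287 to 5.1429 (computed as (42 - 36)(1.7143) - (1/2)(3.5)(1.7143)^2), a change of -315.1859.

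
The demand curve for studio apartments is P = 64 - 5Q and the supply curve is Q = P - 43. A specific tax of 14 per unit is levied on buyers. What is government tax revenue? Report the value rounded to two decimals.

16.33

Rewriting supply in inverse form: P = 43 + Q.
Pre-tax equilibrium: 64 - 5Q = 43 + Q gives Q* = 3.5, P* = 46.5.
With the tax, buyers' net willingness to pay falls by 14: (64 - 14) - 5Q = 43 + Q, so Q_t = 1.1667. Buyers pay P_b = 58.1667; sellers receive P_s = P_b - 14 = 44.1667.
Revenue is the tax times quantity traded: 14 x 1.1667 = 16.3333.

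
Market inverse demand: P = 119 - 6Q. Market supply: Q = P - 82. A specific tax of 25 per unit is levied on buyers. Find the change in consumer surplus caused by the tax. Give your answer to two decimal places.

Rewriting supply in inverse form: P = 82 + Q.
Pre-tax equilibrium: 119 - 6Q = 82 + Q gives Q* = 5.2857, P* = 87.2857.
A tax on buyers shifts demand down by 25: (119 - 25) - 6Q = 82 + Q, so Q_t = 1.7143. Buyers pay P_b = 108.7143; sellers receive P_s = P_b - 25 = 83.7143.
CS falls from (1/2)(5.2857)(31.7143) = 83.8163 to (1/2)(1.7143)(10.2857) = 8.8163, a change of -75.

-75.00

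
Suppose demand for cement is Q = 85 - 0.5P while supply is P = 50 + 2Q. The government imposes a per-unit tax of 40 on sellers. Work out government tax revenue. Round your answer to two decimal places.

Rewriting demand in inverse form: P = 170 - 2Q.
Without the tax, 170 - 2Q = 50 + 2Q so Q* = 30 and P* = 110.
With the tax, sellers need 40 more per unit: 170 - 2Q = 50 + 2Q + 40, so Q_t = 20. Buyers pay P_b = 130; sellers receive P_s = P_b - 40 = 90.
Tax revenue = t x Q_t = 40 x 20 = 800.

800.00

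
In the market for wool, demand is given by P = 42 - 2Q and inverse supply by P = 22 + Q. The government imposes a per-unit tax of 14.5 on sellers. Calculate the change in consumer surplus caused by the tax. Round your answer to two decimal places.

Without the tax, 42 - 2Q = 22 + Q so Q* = 6.6667 and P* = 28.6667.
A tax on sellers shifts supply up by 14.5: 42 - 2Q = 22 + Q + 14.5, so Q_t = 1.8333. Buyers pay P_b = 38.3333; sellers receive P_s = P_b - 14.5 = 23.8333.
Consumers lose the trapezoid between P* and P_b out to Q_t plus the triangle from Q_t to Q*: change in CS = 3.3611 - 44.4444 = -41.0833.

-41.08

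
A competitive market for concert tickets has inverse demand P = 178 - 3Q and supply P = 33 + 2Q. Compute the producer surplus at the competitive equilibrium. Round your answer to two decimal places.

841.00

Set 178 - 3Q = 33 + 2Q, which gives 145 = 5Q, so Q* = 29 and P* = 178 - 3(29) = 91.
PS is the area between P* and the supply curve from 0 to Q*: (1/2)(29)(58) = 841.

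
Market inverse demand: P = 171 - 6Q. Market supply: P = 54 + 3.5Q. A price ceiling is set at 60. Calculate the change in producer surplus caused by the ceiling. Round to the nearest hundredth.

-260.29

Free-market equilibrium: 171 - 6Q = 54 + 3.5Q gives Q* = 12.3158, P* = 97.1053.
At P = 60, sellers supply (60 - 54)/3.5 = 1.7143 while buyers want more, so the quantity traded is 1.7143 at price 60.
PS goes from (1/2)(12.3158)(43.1053) = 265.4377 to 5.1429 (computed as (60 - 54)(1.7143) - (1/2)(3.5)(1.7143)^2), a change of -260.2948.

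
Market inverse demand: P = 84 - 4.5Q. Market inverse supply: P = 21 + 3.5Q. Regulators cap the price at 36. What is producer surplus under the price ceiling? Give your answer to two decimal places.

Without the control, 84 - 4.5Q = 21 + 3.5Q so Q* = 7.875 and P* = 48.5625.
At the ceiling price 36, quantity supplied is (36 - 21)/3.5 = 4.2857; supply is the short side, so Q = 4.2857 trades at P = 36.
PS is the triangle above supply below 36: (1/2)(4.2857)(36 - 21) = 32.1429.

32.14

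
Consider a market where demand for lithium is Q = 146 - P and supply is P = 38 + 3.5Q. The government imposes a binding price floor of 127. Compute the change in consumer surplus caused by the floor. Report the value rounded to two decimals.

-107.50

Rewriting demand in inverse form: P = 146 - Q.
Without the control, 146 - Q = 38 + 3.5Q so Q* = 24 and P* = 122.
At the floor price 127, quantity demanded is (146 - 127)/1 = 19; demand is the short side, so Q = 19 trades at P = 127.
CS goes from (1/2)(24)(24) = 288 to 180.5 (computed as (146 - 127)(19) - (1/2)(1)(19)^2), a change of -107.5.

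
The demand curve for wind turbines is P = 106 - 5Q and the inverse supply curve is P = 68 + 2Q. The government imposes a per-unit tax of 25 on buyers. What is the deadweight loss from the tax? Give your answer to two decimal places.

Without the tax, 106 - 5Q = 68 + 2Q so Q* = 5.4286 and P* = 78.8571.
With the tax, buyers' net willingness to pay falls by 25: (106 - 25) - 5Q = 68 + 2Q, so Q_t = 1.8571. Buyers pay P_b = 96.7143; sellers receive P_s = P_b - 25 = 71.7143.
Deadweight loss is the triangle between the curves from Q_t to Q*: (1/2)(5.4286 - 1.8571)(25) = 44.6429.

44.64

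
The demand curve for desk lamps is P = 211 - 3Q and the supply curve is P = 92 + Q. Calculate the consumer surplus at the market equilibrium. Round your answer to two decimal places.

Setting demand equal to supply, 119 = 4Q, so Q* = 29.75 and P* = 121.75.
Consumer surplus is the triangle under demand above P*: (1/2)(29.75)(211 - 121.75) = (1/2)(29.75)(89.25) = 1327.5938.

1327.59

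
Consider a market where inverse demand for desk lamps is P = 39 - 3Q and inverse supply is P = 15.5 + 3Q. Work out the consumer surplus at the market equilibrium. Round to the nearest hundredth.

Set 39 - 3Q = 15.5 + 3Q, which gives 23.5 = 6Q, so Q* = 3.9167 and P* = 39 - 3(3.9167) = 27.25.
Consumer surplus is the triangle under demand above P*: (1/2)(3.9167)(39 - 27.25) = (1/2)(3.9167)(11.75) = 23.0104.

23.01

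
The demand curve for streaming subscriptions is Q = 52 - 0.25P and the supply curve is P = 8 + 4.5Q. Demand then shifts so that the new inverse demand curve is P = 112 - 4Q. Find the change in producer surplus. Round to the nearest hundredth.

-908.84

Rewriting demand in inverse form: P = 208 - 4Q.
Initial equilibrium: Q_0 = 23.5294, P_0 = 113.8824; CS_0 = (1/2)(23.5294)(94.1176) = 1107.2664, PS_0 = (1/2)(23.5294)(105.8824) = 1245.6747.
New equilibrium: 112 - 4Q = 8 + 4.5Q gives Q_1 = 12.2353, P_1 = 63.0588; CS_1 = 299.4048, PS_1 = 336.8304.
Change in producer surplus = 336.8304 - 1245.6747 = -908.8443.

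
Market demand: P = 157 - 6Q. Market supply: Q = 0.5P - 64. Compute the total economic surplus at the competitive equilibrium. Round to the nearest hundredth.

Rewriting supply in inverse form: P = 128 + 2Q.
Equilibrium: 157 - 6Q = 128 + 2Q, so Q* = 3.625 and P* = 135.25.
Total surplus is the full triangle between the curves from 0 to Q*: (1/2)(3.625)(157 - 128) = 52.5625.

52.56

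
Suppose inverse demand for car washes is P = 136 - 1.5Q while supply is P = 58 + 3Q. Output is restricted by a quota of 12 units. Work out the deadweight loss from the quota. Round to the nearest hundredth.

Without the quota, 136 - 1.5Q = 58 + 3Q gives Q* = 17.3333.
At Q = 12 the demand price is 136 - 1.5(12) = 118 and the supply price is 58 + 3(12) = 94.
Deadweight loss is the triangle between the curves from 12 to 17.3333: (1/2)(118 - 94)(17.3333 - 12) = 64.

64.00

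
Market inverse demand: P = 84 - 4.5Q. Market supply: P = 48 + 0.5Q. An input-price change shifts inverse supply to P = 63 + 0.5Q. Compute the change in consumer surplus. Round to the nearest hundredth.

Initial equilibrium: Q_0 = 7.2, P_0 = 51.6; CS_0 = (1/2)(7.2)(32.4) = 116.64, PS_0 = (1/2)(7.2)(3.6) = 12.96.
New equilibrium: 84 - 4.5Q = 63 + 0.5Q gives Q_1 = 4.2, P_1 = 65.1; CS_1 = 39.69, PS_1 = 4.41.
Change in consumer surplus = 39.69 - 116.64 = -76.95.

-76.95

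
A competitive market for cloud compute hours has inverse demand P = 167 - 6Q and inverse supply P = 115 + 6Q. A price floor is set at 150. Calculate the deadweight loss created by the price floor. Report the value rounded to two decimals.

13.50

Without the control, 167 - 6Q = 115 + 6Q so Q* = 4.3333 and P* = 141.
At P = 150, buyers demand (167 - 150)/6 = 2.8333 while sellers would supply more, so the quantity traded is 2.8333 at price 150.
At Q = 2.8333 the demand price is 150 and the supply price is 132. Deadweight loss is the triangle between the curves from 2.8333 to 4.3333: (1/2)(150 - 132)(4.3333 - 2.8333) = 13.5.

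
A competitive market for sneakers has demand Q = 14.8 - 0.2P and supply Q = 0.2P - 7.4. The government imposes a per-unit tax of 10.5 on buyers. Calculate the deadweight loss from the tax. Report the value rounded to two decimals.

5.51

Rewriting demand in inverse form: P = 74 - 5Q.
Rewriting supply in inverse form: P = 37 + 5Q.
Without the tax, 74 - 5Q = 37 + 5Q so Q* = 3.7 and P* = 55.5.
A tax on buyers shifts demand down by 10.5: (74 - 10.5) - 5Q = 37 + 5Q, so Q_t = 2.65. Buyers pay P_b = 60.75; sellers receive P_s = P_b - 10.5 = 50.25.
Deadweight loss is the triangle between the curves from Q_t to Q*: (1/2)(3.7 - 2.65)(10.5) = 5.5125.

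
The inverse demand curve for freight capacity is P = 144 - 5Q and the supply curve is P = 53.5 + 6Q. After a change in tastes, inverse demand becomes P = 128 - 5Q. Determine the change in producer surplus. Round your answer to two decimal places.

-65.45

Initial equilibrium: Q_0 = 8.2273, P_0 = 102.8636; CS_0 = (1/2)(8.2273)(41.1364) = 169.22, PS_0 = (1/2)(8.2273)(49.3636) = 203.064.
New equilibrium: 128 - 5Q = 53.5 + 6Q gives Q_1 = 6.7727, P_1 = 94.1364; CS_1 = 114.6746, PS_1 = 137.6095.
Change in producer surplus = 137.6095 - 203.064 = -65.4545.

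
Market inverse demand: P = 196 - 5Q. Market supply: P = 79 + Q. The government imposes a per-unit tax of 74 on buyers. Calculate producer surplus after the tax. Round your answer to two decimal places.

Without the tax, 196 - 5Q = 79 + Q so Q* = 19.5 and P* = 98.5.
A tax on buyers shifts demand down by 74: (196 - 74) - 5Q = 79 + Q, so Q_t = 7.1667. Buyers pay P_b = 160.1667; sellers receive P_s = P_b - 74 = 86.1667.
Producer surplus is the triangle above supply below P_s: (1/2)(7.1667)(86.1667 - 79) = 25.6806.

25.68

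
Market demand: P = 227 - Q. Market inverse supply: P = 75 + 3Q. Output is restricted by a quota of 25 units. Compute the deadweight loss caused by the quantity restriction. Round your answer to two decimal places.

338.00

Unrestricted equilibrium: Q* = (227 - 75)/(1 + 3) = 38.
At Q = 25 the demand price is 227 - (25) = 202 and the supply price is 75 + 3(25) = 150.
Deadweight loss is the triangle between the curves from 25 to 38: (1/2)(202 - 150)(38 - 25) = 338.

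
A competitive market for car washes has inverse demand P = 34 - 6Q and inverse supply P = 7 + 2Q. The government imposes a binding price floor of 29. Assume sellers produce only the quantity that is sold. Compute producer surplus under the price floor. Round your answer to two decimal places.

17.64

Without the control, 34 - 6Q = 7 + 2Q so Q* = 3.375 and P* = 13.75.
At P = 29, buyers demand (34 - 29)/6 = 0.8333 while sellers would supply more, so the quantity traded is 0.8333 at price 29.
The supply price at Q = 0.8333 is 8.6667. PS is the trapezoid between 29 and supply over [0, 0.8333]: (1/2)[(29 - 7) + (29 - 8.6667)](0.8333) = 17.6389.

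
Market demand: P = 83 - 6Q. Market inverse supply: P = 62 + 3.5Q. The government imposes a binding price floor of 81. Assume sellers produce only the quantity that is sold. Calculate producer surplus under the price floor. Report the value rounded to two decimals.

6.14

Without the control, 83 - 6Q = 62 + 3.5Q so Q* = 2.2105 and P* = 69.7368.
At the floor price 81, quantity demanded is (83 - 81)/6 = 0.3333; demand is the short side, so Q = 0.3333 trades at P = 81.
The supply price at Q = 0.3333 is 63.1667. PS is the trapezoid between 81 and supply over [0, 0.3333]: (1/2)[(81 - 62) + (81 - 63.1667)](0.3333) = 6.1389.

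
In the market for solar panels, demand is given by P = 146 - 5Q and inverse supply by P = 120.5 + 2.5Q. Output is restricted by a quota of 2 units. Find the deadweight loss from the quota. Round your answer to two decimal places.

7.35

Without the quota, 146 - 5Q = 120.5 + 2.5Q gives Q* = 3.4.
At Q = 2 the demand price is 146 - 5(2) = 136 and the supply price is 120.5 + 2.5(2) = 125.5.
DWL = (1/2)(gap between curves at 2) x (Q* - 2) = (1/2)(10.5)(1.4) = 7.35.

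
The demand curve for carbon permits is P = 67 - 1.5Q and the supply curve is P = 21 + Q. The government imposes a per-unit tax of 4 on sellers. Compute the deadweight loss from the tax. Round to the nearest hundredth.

3.20

Pre-tax equilibrium: 67 - 1.5Q = 21 + Q gives Q* = 18.4, P* = 39.4.
A tax on sellers shifts supply up by 4: 67 - 1.5Q = 21 + Q + 4, so Q_t = 16.8. Buyers pay P_b = 41.8; sellers receive P_s = P_b - 4 = 37.8.
Deadweight loss is the triangle between the curves from Q_t to Q*: (1/2)(18.4 - 16.8)(4) = 3.2.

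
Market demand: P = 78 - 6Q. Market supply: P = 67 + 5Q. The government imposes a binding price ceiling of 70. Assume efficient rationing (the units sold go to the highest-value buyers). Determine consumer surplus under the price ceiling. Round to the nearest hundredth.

Without the control, 78 - 6Q = 67 + 5Q so Q* = 1 and P* = 72.
At P = 70, sellers supply (70 - 67)/5 = 0.6 while buyers want more, so the quantity traded is 0.6 at price 70.
The demand price at Q = 0.6 is 74.4. CS is the trapezoid between demand and 70 over [0, 0.6]: (1/2)[(78 - 70) + (74.4 - 70)](0.6) = 3.72.

3.72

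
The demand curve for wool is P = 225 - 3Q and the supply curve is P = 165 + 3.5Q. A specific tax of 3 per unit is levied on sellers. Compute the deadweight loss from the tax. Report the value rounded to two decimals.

0.69

Without the tax, 225 - 3Q = 165 + 3.5Q so Q* = 9.2308 and P* = 197.3077.
With the tax, sellers need 3 more per unit: 225 - 3Q = 165 + 3.5Q + 3, so Q_t = 8.7692. Buyers pay P_b = 198.6923; sellers receive P_s = P_b - 3 = 195.6923.
Deadweight loss is the triangle between the curves from Q_t to Q*: (1/2)(9.2308 - 8.7692)(3) = 0.6923.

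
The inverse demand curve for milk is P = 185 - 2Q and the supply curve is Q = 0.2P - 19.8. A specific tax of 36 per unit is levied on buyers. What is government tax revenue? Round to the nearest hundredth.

257.14

Rewriting supply in inverse form: P = 99 + 5Q.
Pre-tax equilibrium: 185 - 2Q = 99 + 5Q gives Q* = 12.2857, P* = 160.4286.
With the tax, buyers' net willingness to pay falls by 36: (185 - 36) - 2Q = 99 + 5Q, so Q_t = 7.1429. Buyers pay P_b = 170.7143; sellers receive P_s = P_b - 36 = 134.7143.
Revenue is the tax times quantity traded: 36 x 7.1429 = 257.1429.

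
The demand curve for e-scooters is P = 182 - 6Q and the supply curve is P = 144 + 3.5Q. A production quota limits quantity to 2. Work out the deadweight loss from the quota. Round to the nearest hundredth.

19.00

Unrestricted equilibrium: Q* = (182 - 144)/(6 + 3.5) = 4.
At Q = 2 the demand price is 182 - 6(2) = 170 and the supply price is 144 + 3.5(2) = 151.
DWL = (1/2)(gap between curves at 2) x (Q* - 2) = (1/2)(19)(2) = 19.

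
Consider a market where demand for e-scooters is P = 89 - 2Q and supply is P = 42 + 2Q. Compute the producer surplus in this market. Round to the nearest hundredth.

138.06

Equilibrium: 89 - 2Q = 42 + 2Q, so Q* = 11.75 and P* = 65.5.
PS is the area between P* and the supply curve from 0 to Q*: (1/2)(11.75)(23.5) = 138.0625.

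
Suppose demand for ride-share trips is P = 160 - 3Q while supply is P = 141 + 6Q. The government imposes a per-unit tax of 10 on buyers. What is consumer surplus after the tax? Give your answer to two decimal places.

Pre-tax equilibrium: 160 - 3Q = 141 + 6Q gives Q* = 2.1111, P* = 153.6667.
With the tax, buyers' net willingness to pay falls by 10: (160 - 10) - 3Q = 141 + 6Q, so Q_t = 1. Buyers pay P_b = 157; sellers receive P_s = P_b - 10 = 147.
Consumer surplus is the triangle under demand above P_b: (1/2)(1)(160 - 157) = 1.5.

1.50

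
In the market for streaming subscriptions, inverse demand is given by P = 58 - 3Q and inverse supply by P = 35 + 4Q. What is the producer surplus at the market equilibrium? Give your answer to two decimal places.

21.59

Equilibrium: 58 - 3Q = 35 + 4Q, so Q* = 3.2857 and P* = 48.1429.
PS is the area between P* and the supply curve from 0 to Q*: (1/2)(3.2857)(13.1429) = 21.5918.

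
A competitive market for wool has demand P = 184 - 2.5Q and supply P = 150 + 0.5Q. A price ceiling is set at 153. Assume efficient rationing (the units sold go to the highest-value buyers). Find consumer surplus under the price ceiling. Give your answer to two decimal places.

Without the control, 184 - 2.5Q = 150 + 0.5Q so Q* = 11.3333 and P* = 155.6667.
At P = 153, sellers supply (153 - 150)/0.5 = 6 while buyers want more, so the quantity traded is 6 at price 153.
The demand price at Q = 6 is 169. CS is the trapezoid between demand and 153 over [0, 6]: (1/2)[(184 - 153) + (169 - 153)](6) = 141.

141.00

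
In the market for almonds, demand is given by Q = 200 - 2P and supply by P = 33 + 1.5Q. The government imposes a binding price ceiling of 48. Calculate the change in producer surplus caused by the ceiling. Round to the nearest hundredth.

Rewriting demand in inverse form: P = 100 - 0.5Q.
Free-market equilibrium: 100 - 0.5Q = 33 + 1.5Q gives Q* = 33.5, P* = 83.25.
At the ceiling price 48, quantity supplied is (48 - 33)/1.5 = 10; supply is the short side, so Q = 10 trades at P = 48.
PS goes from (1/2)(33.5)(50.25) = 841.6875 to 75 (computed as (48 - 33)(10) - (1/2)(1.5)(10)^2), a change of -766.6875.

-766.69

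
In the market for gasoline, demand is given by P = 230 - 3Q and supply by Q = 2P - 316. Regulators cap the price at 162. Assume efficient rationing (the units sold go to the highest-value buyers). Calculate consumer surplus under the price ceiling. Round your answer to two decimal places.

Rewriting supply in inverse form: P = 158 + 0.5Q.
Free-market equilibrium: 230 - 3Q = 158 + 0.5Q gives Q* = 20.5714, P* = 168.2857.
At the ceiling price 162, quantity supplied is (162 - 158)/0.5 = 8; supply is the short side, so Q = 8 trades at P = 162.
The demand price at Q = 8 is 206. CS is the trapezoid between demand and 162 over [0, 8]: (1/2)[(230 - 162) + (206 - 162)](8) = 448.

448.00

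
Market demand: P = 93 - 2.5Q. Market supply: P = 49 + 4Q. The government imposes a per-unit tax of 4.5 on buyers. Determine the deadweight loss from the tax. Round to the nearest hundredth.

Without the tax, 93 - 2.5Q = 49 + 4Q so Q* = 6.7692 and P* = 76.0769.
A tax on buyers shifts demand down by 4.5: (93 - 4.5) - 2.5Q = 49 + 4Q, so Q_t = 6.0769. Buyers pay P_b = 77.8077; sellers receive P_s = P_b - 4.5 = 73.3077.
The welfare triangle lost has base Q* - Q_t = 0.6923 and height t = 4.5, so DWL = (1/2)(0.6923)(4.5) = 1.5577.

1.56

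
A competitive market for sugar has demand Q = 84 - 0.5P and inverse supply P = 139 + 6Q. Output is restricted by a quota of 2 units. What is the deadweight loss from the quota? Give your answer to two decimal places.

10.56

Rewriting demand in inverse form: P = 168 - 2Q.
Without the quota, 168 - 2Q = 139 + 6Q gives Q* = 3.625.
At Q = 2 the demand price is 168 - 2(2) = 164 and the supply price is 139 + 6(2) = 151.
Deadweight loss is the triangle between the curves from 2 to 3.625: (1/2)(164 - 151)(3.625 - 2) = 10.5625.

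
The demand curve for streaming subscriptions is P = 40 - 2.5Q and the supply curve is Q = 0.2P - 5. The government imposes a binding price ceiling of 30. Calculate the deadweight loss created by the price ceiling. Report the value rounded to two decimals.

3.75

Rewriting supply in inverse form: P = 25 + 5Q.
Without the control, 40 - 2.5Q = 25 + 5Q so Q* = 2 and P* = 35.
At P = 30, sellers supply (30 - 25)/5 = 1 while buyers want more, so the quantity traded is 1 at price 30.
The lost-trades triangle has base Q* - 1 = 1 and height equal to the gap between the curves at Q = 1, which is 37.5 - 30 = 7.5. DWL = (1/2)(1)(7.5) = 3.75.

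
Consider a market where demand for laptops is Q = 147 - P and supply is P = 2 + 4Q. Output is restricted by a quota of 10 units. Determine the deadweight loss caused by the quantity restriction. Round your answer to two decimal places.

902.50

Rewriting demand in inverse form: P = 147 - Q.
Without the quota, 147 - Q = 2 + 4Q gives Q* = 29.
At Q = 10 the demand price is 147 - (10) = 137 and the supply price is 2 + 4(10) = 42.
DWL = (1/2)(gap between curves at 10) x (Q* - 10) = (1/2)(95)(19) = 902.5.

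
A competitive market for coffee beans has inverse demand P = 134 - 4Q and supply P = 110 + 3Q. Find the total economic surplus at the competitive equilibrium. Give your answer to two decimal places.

41.14

Setting demand equal to supply, 24 = 7Q, so Q* = 3.4286 and P* = 120.2857.
CS = (1/2)(3.4286)(13.7143) = 23.5102 and PS = (1/2)(3.4286)(10.2857) = 17.6327, so total surplus = 41.1429.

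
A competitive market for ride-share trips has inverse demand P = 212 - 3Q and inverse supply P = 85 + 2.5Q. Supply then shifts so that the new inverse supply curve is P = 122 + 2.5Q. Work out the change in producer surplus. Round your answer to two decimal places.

-331.78

Initial equilibrium: Q_0 = 23.0909, P_0 = 142.7273; CS_0 = (1/2)(23.0909)(69.2727) = 799.7851, PS_0 = (1/2)(23.0909)(57.7273) = 666.4876.
New equilibrium: 212 - 3Q = 122 + 2.5Q gives Q_1 = 16.3636, P_1 = 162.9091; CS_1 = 401.6529, PS_1 = 334.7107.
Change in producer surplus = 334.7107 - 666.4876 = -331.7769.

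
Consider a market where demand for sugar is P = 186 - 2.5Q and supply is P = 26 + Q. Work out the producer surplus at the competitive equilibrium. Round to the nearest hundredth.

1044.90

Setting demand equal to supply, 160 = 3.5Q, so Q* = 45.7143 and P* = 71.7143.
The supply curve's price intercept is 26, so PS = (1/2)(Q*)(P* - 26) = (1/2)(45.7143)(45.7143) = 1044.898.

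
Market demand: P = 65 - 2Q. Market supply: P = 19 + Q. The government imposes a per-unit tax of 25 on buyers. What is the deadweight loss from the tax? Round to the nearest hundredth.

Pre-tax equilibrium: 65 - 2Q = 19 + Q gives Q* = 15.3333, P* = 34.3333.
A tax on buyers shifts demand down by 25: (65 - 25) - 2Q = 19 + Q, so Q_t = 7. Buyers pay P_b = 51; sellers receive P_s = P_b - 25 = 26.
The welfare triangle lost has base Q* - Q_t = 8.3333 and height t = 25, so DWL = (1/2)(8.3333)(25) = 104.1667.

104.17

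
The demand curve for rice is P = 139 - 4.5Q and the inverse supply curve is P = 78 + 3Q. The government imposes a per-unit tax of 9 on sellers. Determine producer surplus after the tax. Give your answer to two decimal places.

72.11

Pre-tax equilibrium: 139 - 4.5Q = 78 + 3Q gives Q* = 8.1333, P* = 102.4.
A tax on sellers shifts supply up by 9: 139 - 4.5Q = 78 + 3Q + 9, so Q_t = 6.9333. Buyers pay P_b = 107.8; sellers receive P_s = P_b - 9 = 98.8.
PS = (1/2)(Q_t)(P_s - 78) = (1/2)(6.9333)(20.8) = 72.1067.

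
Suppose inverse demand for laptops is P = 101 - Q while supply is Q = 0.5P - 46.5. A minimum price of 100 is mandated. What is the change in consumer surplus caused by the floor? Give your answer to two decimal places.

Rewriting supply in inverse form: P = 93 + 2Q.
Free-market equilibrium: 101 - Q = 93 + 2Q gives Q* = 2.6667, P* = 98.3333.
At P = 100, buyers demand (101 - 100)/1 = 1 while sellers would supply more, so the quantity traded is 1 at price 100.
CS goes from (1/2)(2.6667)(2.6667) = 3.5556 to 0.5 (computed as (101 - 100)(1) - (1/2)(1)(1)^2), a change of -3.0556.

-3.06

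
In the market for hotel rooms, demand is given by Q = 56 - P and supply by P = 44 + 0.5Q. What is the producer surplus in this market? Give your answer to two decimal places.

16.00

Rewriting demand in inverse form: P = 56 - Q.
Set 56 - Q = 44 + 0.5Q, which gives 12 = 1.5Q, so Q* = 8 and P* = 56 - (8) = 48.
The supply curve's price intercept is 44, so PS = (1/2)(Q*)(P* - 44) = (1/2)(8)(4) = 16.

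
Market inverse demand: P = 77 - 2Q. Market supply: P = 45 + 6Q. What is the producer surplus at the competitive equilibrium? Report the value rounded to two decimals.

Setting demand equal to supply, 32 = 8Q, so Q* = 4 and P* = 69.
PS is the area between P* and the supply curve from 0 to Q*: (1/2)(4)(24) = 48.

48.00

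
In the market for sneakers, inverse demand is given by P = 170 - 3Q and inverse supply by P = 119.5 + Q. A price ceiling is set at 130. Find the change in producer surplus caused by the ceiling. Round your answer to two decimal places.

-24.57

Without the control, 170 - 3Q = 119.5 + Q so Q* = 12.625 and P* = 132.125.
At P = 130, sellers supply (130 - 119.5)/1 = 10.5 while buyers want more, so the quantity traded is 10.5 at price 130.
PS goes from (1/2)(12.625)(12.625) = 79.6953 to 55.125 (computed as (130 - 119.5)(10.5) - (1/2)(1)(10.5)^2), a change of -24.5703.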